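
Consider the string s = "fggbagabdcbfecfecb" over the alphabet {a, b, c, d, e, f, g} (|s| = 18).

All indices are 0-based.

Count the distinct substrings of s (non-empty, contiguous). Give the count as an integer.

156

sorted suffixes:
  #0 SA[0]=6  'abdcbfecfecb'
  #1 SA[1]=4  'agabdcbfecfecb'
  #2 SA[2]=17  'b'
  #3 SA[3]=3  'bagabdcbfecfecb'
  #4 SA[4]=7  'bdcbfecfecb'
  #5 SA[5]=10  'bfecfecb'
  #6 SA[6]=16  'cb'
  #7 SA[7]=9  'cbfecfecb'
  #8 SA[8]=13  'cfecb'
  #9 SA[9]=8  'dcbfecfecb'
  #10 SA[10]=15  'ecb'
  #11 SA[11]=12  'ecfecb'
  #12 SA[12]=14  'fecb'
  #13 SA[13]=11  'fecfecb'
  #14 SA[14]=0  'fggbagabdcbfecfecb'
  #15 SA[15]=5  'gabdcbfecfecb'
  #16 SA[16]=2  'gbagabdcbfecfecb'
  #17 SA[17]=1  'ggbagabdcbfecfecb'

SA = [6, 4, 17, 3, 7, 10, 16, 9, 13, 8, 15, 12, 14, 11, 0, 5, 2, 1]
i: (SA[i-1],SA[i]) lcp shared
  1: (6,4) 1 'a'
  2: (4,17) 0 ''
  3: (17,3) 1 'b'
  4: (3,7) 1 'b'
  5: (7,10) 1 'b'
  6: (10,16) 0 ''
  7: (16,9) 2 'cb'
  8: (9,13) 1 'c'
  9: (13,8) 0 ''
  10: (8,15) 0 ''
  11: (15,12) 2 'ec'
  12: (12,14) 0 ''
  13: (14,11) 3 'fec'
  14: (11,0) 1 'f'
  15: (0,5) 0 ''
  16: (5,2) 1 'g'
  17: (2,1) 1 'g'

n(n+1)/2 = 18·19/2 = 171
Σ LCP = 0 + 1 + 0 + 1 + 1 + 1 + 0 + 2 + 1 + 0 + 0 + 2 + 0 + 3 + 1 + 0 + 1 + 1 = 15
distinct = 171 − 15 = 156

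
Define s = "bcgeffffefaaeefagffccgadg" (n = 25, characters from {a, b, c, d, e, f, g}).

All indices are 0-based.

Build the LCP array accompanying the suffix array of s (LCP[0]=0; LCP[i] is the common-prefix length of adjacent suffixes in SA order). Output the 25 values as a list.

rank | idx | suffix
   0 |  10 | aaeefagffccgadg
   1 |  22 | adg
   2 |  11 | aeefagffccgadg
   3 |  15 | agffccgadg
   4 |   0 | bcgeffffefaaeefagffccgadg
   5 |  19 | ccgadg
   6 |  20 | cgadg
   7 |   1 | cgeffffefaaeefagffccgadg
   8 |  23 | dg
   9 |  12 | eefagffccgadg
  10 |   8 | efaaeefagffccgadg
  11 |  13 | efagffccgadg
  12 |   3 | effffefaaeefagffccgadg
  13 |   9 | faaeefagffccgadg
  14 |  14 | fagffccgadg
  15 |  18 | fccgadg
  16 |   7 | fefaaeefagffccgadg
  17 |  17 | ffccgadg
  18 |   6 | ffefaaeefagffccgadg
  19 |   5 | fffefaaeefagffccgadg
  20 |   4 | ffffefaaeefagffccgadg
  21 |  24 | g
  22 |  21 | gadg
  23 |   2 | geffffefaaeefagffccgadg
  24 |  16 | gffccgadg

SA = [10, 22, 11, 15, 0, 19, 20, 1, 23, 12, 8, 13, 3, 9, 14, 18, 7, 17, 6, 5, 4, 24, 21, 2, 16]
i: (SA[i-1],SA[i]) lcp shared
  1: (10,22) 1 'a'
  2: (22,11) 1 'a'
  3: (11,15) 1 'a'
  4: (15,0) 0 ''
  5: (0,19) 0 ''
  6: (19,20) 1 'c'
  7: (20,1) 2 'cg'
  8: (1,23) 0 ''
  9: (23,12) 0 ''
  10: (12,8) 1 'e'
  11: (8,13) 3 'efa'
  12: (13,3) 2 'ef'
  13: (3,9) 0 ''
  14: (9,14) 2 'fa'
  15: (14,18) 1 'f'
  16: (18,7) 1 'f'
  17: (7,17) 1 'f'
  18: (17,6) 2 'ff'
  19: (6,5) 2 'ff'
  20: (5,4) 3 'fff'
  21: (4,24) 0 ''
  22: (24,21) 1 'g'
  23: (21,2) 1 'g'
  24: (2,16) 1 'g'

[0, 1, 1, 1, 0, 0, 1, 2, 0, 0, 1, 3, 2, 0, 2, 1, 1, 1, 2, 2, 3, 0, 1, 1, 1]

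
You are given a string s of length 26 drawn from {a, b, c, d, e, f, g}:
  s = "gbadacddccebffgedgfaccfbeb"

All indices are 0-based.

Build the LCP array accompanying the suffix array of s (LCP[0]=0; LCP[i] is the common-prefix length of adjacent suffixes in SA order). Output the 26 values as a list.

rank→(start, suffix):
  0 → (19, 'accfbeb')
  1 → (4, 'acddccebffgedgfaccfbeb')
  2 → (2, 'adacddccebffgedgfaccfbeb')
  3 → (25, 'b')
  4 → (1, 'badacddccebffgedgfaccfbeb')
  5 → (23, 'beb')
  6 → (11, 'bffgedgfaccfbeb')
  7 → (8, 'ccebffgedgfaccfbeb')
  8 → (20, 'ccfbeb')
  9 → (5, 'cddccebffgedgfaccfbeb')
  10 → (9, 'cebffgedgfaccfbeb')
  11 → (21, 'cfbeb')
  12 → (3, 'dacddccebffgedgfaccfbeb')
  13 → (7, 'dccebffgedgfaccfbeb')
  14 → (6, 'ddccebffgedgfaccfbeb')
  15 → (16, 'dgfaccfbeb')
  16 → (24, 'eb')
  17 → (10, 'ebffgedgfaccfbeb')
  18 → (15, 'edgfaccfbeb')
  19 → (18, 'faccfbeb')
  20 → (22, 'fbeb')
  21 → (12, 'ffgedgfaccfbeb')
  22 → (13, 'fgedgfaccfbeb')
  23 → (0, 'gbadacddccebffgedgfaccfbeb')
  24 → (14, 'gedgfaccfbeb')
  25 → (17, 'gfaccfbeb')

SA = [19, 4, 2, 25, 1, 23, 11, 8, 20, 5, 9, 21, 3, 7, 6, 16, 24, 10, 15, 18, 22, 12, 13, 0, 14, 17]
[i] adj suffixes → lcp
  [1] 19/4 → 2 ('ac')
  [2] 4/2 → 1 ('a')
  [3] 2/25 → 0 ('')
  [4] 25/1 → 1 ('b')
  [5] 1/23 → 1 ('b')
  [6] 23/11 → 1 ('b')
  [7] 11/8 → 0 ('')
  [8] 8/20 → 2 ('cc')
  [9] 20/5 → 1 ('c')
  [10] 5/9 → 1 ('c')
  [11] 9/21 → 1 ('c')
  [12] 21/3 → 0 ('')
  [13] 3/7 → 1 ('d')
  [14] 7/6 → 1 ('d')
  [15] 6/16 → 1 ('d')
  [16] 16/24 → 0 ('')
  [17] 24/10 → 2 ('eb')
  [18] 10/15 → 1 ('e')
  [19] 15/18 → 0 ('')
  [20] 18/22 → 1 ('f')
  [21] 22/12 → 1 ('f')
  [22] 12/13 → 1 ('f')
  [23] 13/0 → 0 ('')
  [24] 0/14 → 1 ('g')
  [25] 14/17 → 1 ('g')

[0, 2, 1, 0, 1, 1, 1, 0, 2, 1, 1, 1, 0, 1, 1, 1, 0, 2, 1, 0, 1, 1, 1, 0, 1, 1]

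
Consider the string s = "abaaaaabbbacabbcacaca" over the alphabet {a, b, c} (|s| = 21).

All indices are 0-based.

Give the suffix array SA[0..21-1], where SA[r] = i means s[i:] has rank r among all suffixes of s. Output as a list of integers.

[20, 2, 3, 4, 5, 0, 6, 12, 18, 10, 16, 1, 9, 8, 7, 13, 14, 19, 11, 17, 15]

sorted suffixes:
  #0 SA[0]=20  'a'
  #1 SA[1]=2  'aaaaabbbacabbcacaca'
  #2 SA[2]=3  'aaaabbbacabbcacaca'
  #3 SA[3]=4  'aaabbbacabbcacaca'
  #4 SA[4]=5  'aabbbacabbcacaca'
  #5 SA[5]=0  'abaaaaabbbacabbcacaca'
  #6 SA[6]=6  'abbbacabbcacaca'
  #7 SA[7]=12  'abbcacaca'
  #8 SA[8]=18  'aca'
  #9 SA[9]=10  'acabbcacaca'
  #10 SA[10]=16  'acaca'
  #11 SA[11]=1  'baaaaabbbacabbcacaca'
  #12 SA[12]=9  'bacabbcacaca'
  #13 SA[13]=8  'bbacabbcacaca'
  #14 SA[14]=7  'bbbacabbcacaca'
  #15 SA[15]=13  'bbcacaca'
  #16 SA[16]=14  'bcacaca'
  #17 SA[17]=19  'ca'
  #18 SA[18]=11  'cabbcacaca'
  #19 SA[19]=17  'caca'
  #20 SA[20]=15  'cacaca'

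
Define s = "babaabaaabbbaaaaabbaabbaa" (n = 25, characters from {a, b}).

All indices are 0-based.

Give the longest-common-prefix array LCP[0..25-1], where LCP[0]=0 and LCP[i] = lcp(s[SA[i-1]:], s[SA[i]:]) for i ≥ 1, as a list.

[0, 1, 2, 4, 3, 5, 2, 3, 6, 4, 1, 4, 2, 5, 3, 0, 3, 4, 3, 4, 2, 1, 4, 4, 2]

sorted suffixes:
  #0 SA[0]=24  'a'
  #1 SA[1]=23  'aa'
  #2 SA[2]=12  'aaaaabbaabbaa'
  #3 SA[3]=13  'aaaabbaabbaa'
  #4 SA[4]=14  'aaabbaabbaa'
  #5 SA[5]=6  'aaabbbaaaaabbaabbaa'
  #6 SA[6]=3  'aabaaabbbaaaaabbaabbaa'
  #7 SA[7]=19  'aabbaa'
  #8 SA[8]=15  'aabbaabbaa'
  #9 SA[9]=7  'aabbbaaaaabbaabbaa'
  #10 SA[10]=4  'abaaabbbaaaaabbaabbaa'
  #11 SA[11]=1  'abaabaaabbbaaaaabbaabbaa'
  #12 SA[12]=20  'abbaa'
  #13 SA[13]=16  'abbaabbaa'
  #14 SA[14]=8  'abbbaaaaabbaabbaa'
  #15 SA[15]=22  'baa'
  #16 SA[16]=11  'baaaaabbaabbaa'
  #17 SA[17]=5  'baaabbbaaaaabbaabbaa'
  #18 SA[18]=2  'baabaaabbbaaaaabbaabbaa'
  #19 SA[19]=18  'baabbaa'
  #20 SA[20]=0  'babaabaaabbbaaaaabbaabbaa'
  #21 SA[21]=21  'bbaa'
  #22 SA[22]=10  'bbaaaaabbaabbaa'
  #23 SA[23]=17  'bbaabbaa'
  #24 SA[24]=9  'bbbaaaaabbaabbaa'

SA = [24, 23, 12, 13, 14, 6, 3, 19, 15, 7, 4, 1, 20, 16, 8, 22, 11, 5, 2, 18, 0, 21, 10, 17, 9]
[i] adj suffixes → lcp
  [1] 24/23 → 1 ('a')
  [2] 23/12 → 2 ('aa')
  [3] 12/13 → 4 ('aaaa')
  [4] 13/14 → 3 ('aaa')
  [5] 14/6 → 5 ('aaabb')
  [6] 6/3 → 2 ('aa')
  [7] 3/19 → 3 ('aab')
  [8] 19/15 → 6 ('aabbaa')
  [9] 15/7 → 4 ('aabb')
  [10] 7/4 → 1 ('a')
  [11] 4/1 → 4 ('abaa')
  [12] 1/20 → 2 ('ab')
  [13] 20/16 → 5 ('abbaa')
  [14] 16/8 → 3 ('abb')
  [15] 8/22 → 0 ('')
  [16] 22/11 → 3 ('baa')
  [17] 11/5 → 4 ('baaa')
  [18] 5/2 → 3 ('baa')
  [19] 2/18 → 4 ('baab')
  [20] 18/0 → 2 ('ba')
  [21] 0/21 → 1 ('b')
  [22] 21/10 → 4 ('bbaa')
  [23] 10/17 → 4 ('bbaa')
  [24] 17/9 → 2 ('bb')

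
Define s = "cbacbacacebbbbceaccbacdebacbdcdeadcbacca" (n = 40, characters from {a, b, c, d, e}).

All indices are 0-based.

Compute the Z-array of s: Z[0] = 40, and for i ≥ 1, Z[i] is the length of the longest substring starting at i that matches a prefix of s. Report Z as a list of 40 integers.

Z[0]=40
i=1: outside box; Z[1]=0
i=2: outside box; Z[2]=0
i=3: outside box; Z[3]=4 extend→box=[3,7)
i=4: min(r-i=3, Z[1]=0)=0; Z[4]=0
i=5: min(r-i=2, Z[2]=0)=0; Z[5]=0
i=6: min(r-i=1, Z[3]=4)=1; Z[6]=1
i=7: outside box; Z[7]=0
i=8: outside box; Z[8]=1 extend→box=[8,9)
i=9: outside box; Z[9]=0
i=10: outside box; Z[10]=0
i=11: outside box; Z[11]=0
i=12: outside box; Z[12]=0
i=13: outside box; Z[13]=0
i=14: outside box; Z[14]=1 extend→box=[14,15)
i=15: outside box; Z[15]=0
i=16: outside box; Z[16]=0
i=17: outside box; Z[17]=1 extend→box=[17,18)
i=18: outside box; Z[18]=4 extend→box=[18,22)
i=19: min(r-i=3, Z[1]=0)=0; Z[19]=0
i=20: min(r-i=2, Z[2]=0)=0; Z[20]=0
i=21: min(r-i=1, Z[3]=4)=1; Z[21]=1
i=22: outside box; Z[22]=0
i=23: outside box; Z[23]=0
i=24: outside box; Z[24]=0
i=25: outside box; Z[25]=0
i=26: outside box; Z[26]=2 extend→box=[26,28)
i=27: min(r-i=1, Z[1]=0)=0; Z[27]=0
i=28: outside box; Z[28]=0
i=29: outside box; Z[29]=1 extend→box=[29,30)
i=30: outside box; Z[30]=0
i=31: outside box; Z[31]=0
i=32: outside box; Z[32]=0
i=33: outside box; Z[33]=0
i=34: outside box; Z[34]=4 extend→box=[34,38)
i=35: min(r-i=3, Z[1]=0)=0; Z[35]=0
i=36: min(r-i=2, Z[2]=0)=0; Z[36]=0
i=37: min(r-i=1, Z[3]=4)=1; Z[37]=1
i=38: outside box; Z[38]=1 extend→box=[38,39)
i=39: outside box; Z[39]=0

[40, 0, 0, 4, 0, 0, 1, 0, 1, 0, 0, 0, 0, 0, 1, 0, 0, 1, 4, 0, 0, 1, 0, 0, 0, 0, 2, 0, 0, 1, 0, 0, 0, 0, 4, 0, 0, 1, 1, 0]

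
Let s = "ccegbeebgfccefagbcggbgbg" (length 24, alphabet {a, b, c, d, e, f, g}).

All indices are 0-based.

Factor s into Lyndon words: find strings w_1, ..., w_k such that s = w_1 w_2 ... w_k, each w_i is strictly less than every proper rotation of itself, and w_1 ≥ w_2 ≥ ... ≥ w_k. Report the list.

["cceg", "beebgfccef", "agbcggbgbg"]

emit factor 1: 'cceg' (i=0, period=4)
emit factor 2: 'beebgfccef' (i=4, period=10)
emit factor 3: 'agbcggbgbg' (i=14, period=10)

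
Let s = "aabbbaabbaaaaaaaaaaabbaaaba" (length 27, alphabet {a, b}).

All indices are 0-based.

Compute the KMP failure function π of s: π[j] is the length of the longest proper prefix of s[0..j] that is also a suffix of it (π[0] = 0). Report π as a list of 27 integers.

π[0] = 0
j=1 s[j]='a': π[1]=1 (border 'a')
j=2 s[j]='b': k: 1→0; π[2]=0 (border '')
j=3 s[j]='b': π[3]=0 (border '')
j=4 s[j]='b': π[4]=0 (border '')
j=5 s[j]='a': π[5]=1 (border 'a')
j=6 s[j]='a': π[6]=2 (border 'aa')
j=7 s[j]='b': π[7]=3 (border 'aab')
j=8 s[j]='b': π[8]=4 (border 'aabb')
j=9 s[j]='a': k: 4→0; π[9]=1 (border 'a')
j=10 s[j]='a': π[10]=2 (border 'aa')
j=11 s[j]='a': k: 2→1; π[11]=2 (border 'aa')
j=12 s[j]='a': k: 2→1; π[12]=2 (border 'aa')
j=13 s[j]='a': k: 2→1; π[13]=2 (border 'aa')
j=14 s[j]='a': k: 2→1; π[14]=2 (border 'aa')
j=15 s[j]='a': k: 2→1; π[15]=2 (border 'aa')
j=16 s[j]='a': k: 2→1; π[16]=2 (border 'aa')
j=17 s[j]='a': k: 2→1; π[17]=2 (border 'aa')
j=18 s[j]='a': k: 2→1; π[18]=2 (border 'aa')
j=19 s[j]='a': k: 2→1; π[19]=2 (border 'aa')
j=20 s[j]='b': π[20]=3 (border 'aab')
j=21 s[j]='b': π[21]=4 (border 'aabb')
j=22 s[j]='a': k: 4→0; π[22]=1 (border 'a')
j=23 s[j]='a': π[23]=2 (border 'aa')
j=24 s[j]='a': k: 2→1; π[24]=2 (border 'aa')
j=25 s[j]='b': π[25]=3 (border 'aab')
j=26 s[j]='a': k: 3→0; π[26]=1 (border 'a')

[0, 1, 0, 0, 0, 1, 2, 3, 4, 1, 2, 2, 2, 2, 2, 2, 2, 2, 2, 2, 3, 4, 1, 2, 2, 3, 1]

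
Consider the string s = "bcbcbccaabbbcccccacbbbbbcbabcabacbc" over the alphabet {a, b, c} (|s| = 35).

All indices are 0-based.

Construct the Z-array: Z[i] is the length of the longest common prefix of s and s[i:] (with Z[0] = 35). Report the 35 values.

Z[0]=35
i=1: fresh scan; Z[1]=0
i=2: fresh scan; Z[2]=4 scan→box=[2,6)
i=3: min(r-i=3, Z[1]=0)=0; Z[3]=0
i=4: min(r-i=2, Z[2]=4)=2; Z[4]=2
i=5: min(r-i=1, Z[3]=0)=0; Z[5]=0
i=6: fresh scan; Z[6]=0
i=7: fresh scan; Z[7]=0
i=8: fresh scan; Z[8]=0
i=9: fresh scan; Z[9]=1 scan→box=[9,10)
i=10: fresh scan; Z[10]=1 scan→box=[10,11)
i=11: fresh scan; Z[11]=2 scan→box=[11,13)
i=12: min(r-i=1, Z[1]=0)=0; Z[12]=0
i=13: fresh scan; Z[13]=0
i=14: fresh scan; Z[14]=0
i=15: fresh scan; Z[15]=0
i=16: fresh scan; Z[16]=0
i=17: fresh scan; Z[17]=0
i=18: fresh scan; Z[18]=0
i=19: fresh scan; Z[19]=1 scan→box=[19,20)
i=20: fresh scan; Z[20]=1 scan→box=[20,21)
i=21: fresh scan; Z[21]=1 scan→box=[21,22)
i=22: fresh scan; Z[22]=1 scan→box=[22,23)
i=23: fresh scan; Z[23]=3 scan→box=[23,26)
i=24: min(r-i=2, Z[1]=0)=0; Z[24]=0
i=25: min(r-i=1, Z[2]=4)=1; Z[25]=1
i=26: fresh scan; Z[26]=0
i=27: fresh scan; Z[27]=2 scan→box=[27,29)
i=28: min(r-i=1, Z[1]=0)=0; Z[28]=0
i=29: fresh scan; Z[29]=0
i=30: fresh scan; Z[30]=1 scan→box=[30,31)
i=31: fresh scan; Z[31]=0
i=32: fresh scan; Z[32]=0
i=33: fresh scan; Z[33]=2 scan→box=[33,35)
i=34: min(r-i=1, Z[1]=0)=0; Z[34]=0

[35, 0, 4, 0, 2, 0, 0, 0, 0, 1, 1, 2, 0, 0, 0, 0, 0, 0, 0, 1, 1, 1, 1, 3, 0, 1, 0, 2, 0, 0, 1, 0, 0, 2, 0]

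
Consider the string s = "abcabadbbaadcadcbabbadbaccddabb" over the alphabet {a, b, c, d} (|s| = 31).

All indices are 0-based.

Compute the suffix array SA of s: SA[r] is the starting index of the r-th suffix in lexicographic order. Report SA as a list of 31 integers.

[9, 3, 28, 17, 0, 23, 20, 5, 10, 13, 30, 8, 16, 22, 19, 4, 29, 7, 18, 1, 2, 12, 15, 24, 25, 27, 21, 6, 11, 14, 26]

sorted suffixes:
  #0 SA[0]=9  'aadcadcbabbadbaccddabb'
  #1 SA[1]=3  'abadbbaadcadcbabbadbaccddabb'
  #2 SA[2]=28  'abb'
  #3 SA[3]=17  'abbadbaccddabb'
  #4 SA[4]=0  'abcabadbbaadcadcbabbadbaccddabb'
  #5 SA[5]=23  'accddabb'
  #6 SA[6]=20  'adbaccddabb'
  #7 SA[7]=5  'adbbaadcadcbabbadbaccddabb'
  #8 SA[8]=10  'adcadcbabbadbaccddabb'
  #9 SA[9]=13  'adcbabbadbaccddabb'
  #10 SA[10]=30  'b'
  #11 SA[11]=8  'baadcadcbabbadbaccddabb'
  #12 SA[12]=16  'babbadbaccddabb'
  #13 SA[13]=22  'baccddabb'
  #14 SA[14]=19  'badbaccddabb'
  #15 SA[15]=4  'badbbaadcadcbabbadbaccddabb'
  #16 SA[16]=29  'bb'
  #17 SA[17]=7  'bbaadcadcbabbadbaccddabb'
  #18 SA[18]=18  'bbadbaccddabb'
  #19 SA[19]=1  'bcabadbbaadcadcbabbadbaccddabb'
  #20 SA[20]=2  'cabadbbaadcadcbabbadbaccddabb'
  #21 SA[21]=12  'cadcbabbadbaccddabb'
  #22 SA[22]=15  'cbabbadbaccddabb'
  #23 SA[23]=24  'ccddabb'
  #24 SA[24]=25  'cddabb'
  #25 SA[25]=27  'dabb'
  #26 SA[26]=21  'dbaccddabb'
  #27 SA[27]=6  'dbbaadcadcbabbadbaccddabb'
  #28 SA[28]=11  'dcadcbabbadbaccddabb'
  #29 SA[29]=14  'dcbabbadbaccddabb'
  #30 SA[30]=26  'ddabb'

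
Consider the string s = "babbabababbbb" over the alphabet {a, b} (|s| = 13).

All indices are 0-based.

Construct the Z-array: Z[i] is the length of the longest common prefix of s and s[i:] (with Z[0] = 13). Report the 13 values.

[13, 0, 1, 3, 0, 3, 0, 4, 0, 1, 1, 1, 1]

Z[0]=13
i=1: fresh scan; Z[1]=0
i=2: fresh scan; Z[2]=1 extend→box=[2,3)
i=3: fresh scan; Z[3]=3 extend→box=[3,6)
i=4: min(r-i=2, Z[1]=0)=0; Z[4]=0
i=5: min(r-i=1, Z[2]=1)=1; Z[5]=3 extend→box=[5,8)
i=6: min(r-i=2, Z[1]=0)=0; Z[6]=0
i=7: min(r-i=1, Z[2]=1)=1; Z[7]=4 extend→box=[7,11)
i=8: min(r-i=3, Z[1]=0)=0; Z[8]=0
i=9: min(r-i=2, Z[2]=1)=1; Z[9]=1
i=10: min(r-i=1, Z[3]=3)=1; Z[10]=1
i=11: fresh scan; Z[11]=1 extend→box=[11,12)
i=12: fresh scan; Z[12]=1 extend→box=[12,13)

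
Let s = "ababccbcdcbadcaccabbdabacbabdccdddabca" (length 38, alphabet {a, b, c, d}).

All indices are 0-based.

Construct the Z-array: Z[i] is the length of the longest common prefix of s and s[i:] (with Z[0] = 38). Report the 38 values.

Z[0]=38
i=1: outside box; Z[1]=0
i=2: outside box; Z[2]=2 scan→box=[2,4)
i=3: min(r-i=1, Z[1]=0)=0; Z[3]=0
i=4: outside box; Z[4]=0
i=5: outside box; Z[5]=0
i=6: outside box; Z[6]=0
i=7: outside box; Z[7]=0
i=8: outside box; Z[8]=0
i=9: outside box; Z[9]=0
i=10: outside box; Z[10]=0
i=11: outside box; Z[11]=1 scan→box=[11,12)
i=12: outside box; Z[12]=0
i=13: outside box; Z[13]=0
i=14: outside box; Z[14]=1 scan→box=[14,15)
i=15: outside box; Z[15]=0
i=16: outside box; Z[16]=0
i=17: outside box; Z[17]=2 scan→box=[17,19)
i=18: min(r-i=1, Z[1]=0)=0; Z[18]=0
i=19: outside box; Z[19]=0
i=20: outside box; Z[20]=0
i=21: outside box; Z[21]=3 scan→box=[21,24)
i=22: min(r-i=2, Z[1]=0)=0; Z[22]=0
i=23: min(r-i=1, Z[2]=2)=1; Z[23]=1
i=24: outside box; Z[24]=0
i=25: outside box; Z[25]=0
i=26: outside box; Z[26]=2 scan→box=[26,28)
i=27: min(r-i=1, Z[1]=0)=0; Z[27]=0
i=28: outside box; Z[28]=0
i=29: outside box; Z[29]=0
i=30: outside box; Z[30]=0
i=31: outside box; Z[31]=0
i=32: outside box; Z[32]=0
i=33: outside box; Z[33]=0
i=34: outside box; Z[34]=2 scan→box=[34,36)
i=35: min(r-i=1, Z[1]=0)=0; Z[35]=0
i=36: outside box; Z[36]=0
i=37: outside box; Z[37]=1 scan→box=[37,38)

[38, 0, 2, 0, 0, 0, 0, 0, 0, 0, 0, 1, 0, 0, 1, 0, 0, 2, 0, 0, 0, 3, 0, 1, 0, 0, 2, 0, 0, 0, 0, 0, 0, 0, 2, 0, 0, 1]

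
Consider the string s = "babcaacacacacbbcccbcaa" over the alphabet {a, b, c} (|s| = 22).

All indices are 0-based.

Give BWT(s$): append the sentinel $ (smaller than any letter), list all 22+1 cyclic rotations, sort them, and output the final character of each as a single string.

aaccbaccc$ccabbbaaaaccb

rank  rotation                 last
    0  $babcaacacacacbbcccbcaa  a
    1  a$babcaacacacacbbcccbca  a
    2  aa$babcaacacacacbbcccbc  c
    3  aacacacacbbcccbcaa$babc  c
    4  abcaacacacacbbcccbcaa$b  b
    5  acacacacbbcccbcaa$babca  a
    6  acacacbbcccbcaa$babcaac  c
    7  acacbbcccbcaa$babcaacac  c
    8  acbbcccbcaa$babcaacacac  c
    9  babcaacacacacbbcccbcaa$  $
   10  bbcccbcaa$babcaacacacac  c
   11  bcaa$babcaacacacacbbccc  c
   12  bcaacacacacbbcccbcaa$ba  a
   13  bcccbcaa$babcaacacacacb  b
   14  caa$babcaacacacacbbcccb  b
   15  caacacacacbbcccbcaa$bab  b
   16  cacacacbbcccbcaa$babcaa  a
   17  cacacbbcccbcaa$babcaaca  a
   18  cacbbcccbcaa$babcaacaca  a
   19  cbbcccbcaa$babcaacacaca  a
   20  cbcaa$babcaacacacacbbcc  c
   21  ccbcaa$babcaacacacacbbc  c
   22  cccbcaa$babcaacacacacbb  b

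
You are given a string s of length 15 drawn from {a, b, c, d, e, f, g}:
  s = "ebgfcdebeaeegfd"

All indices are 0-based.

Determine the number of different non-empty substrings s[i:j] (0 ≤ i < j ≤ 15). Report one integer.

110

sorted suffixes:
  #0 SA[0]=9  'aeegfd'
  #1 SA[1]=7  'beaeegfd'
  #2 SA[2]=1  'bgfcdebeaeegfd'
  #3 SA[3]=4  'cdebeaeegfd'
  #4 SA[4]=14  'd'
  #5 SA[5]=5  'debeaeegfd'
  #6 SA[6]=8  'eaeegfd'
  #7 SA[7]=6  'ebeaeegfd'
  #8 SA[8]=0  'ebgfcdebeaeegfd'
  #9 SA[9]=10  'eegfd'
  #10 SA[10]=11  'egfd'
  #11 SA[11]=3  'fcdebeaeegfd'
  #12 SA[12]=13  'fd'
  #13 SA[13]=2  'gfcdebeaeegfd'
  #14 SA[14]=12  'gfd'

SA = [9, 7, 1, 4, 14, 5, 8, 6, 0, 10, 11, 3, 13, 2, 12]
[i] adj suffixes → lcp
  [1] 9/7 → 0 ('')
  [2] 7/1 → 1 ('b')
  [3] 1/4 → 0 ('')
  [4] 4/14 → 0 ('')
  [5] 14/5 → 1 ('d')
  [6] 5/8 → 0 ('')
  [7] 8/6 → 1 ('e')
  [8] 6/0 → 2 ('eb')
  [9] 0/10 → 1 ('e')
  [10] 10/11 → 1 ('e')
  [11] 11/3 → 0 ('')
  [12] 3/13 → 1 ('f')
  [13] 13/2 → 0 ('')
  [14] 2/12 → 2 ('gf')

n(n+1)/2 = 15·16/2 = 120
Σ LCP = 0 + 0 + 1 + 0 + 0 + 1 + 0 + 1 + 2 + 1 + 1 + 0 + 1 + 0 + 2 = 10
distinct = 120 − 10 = 110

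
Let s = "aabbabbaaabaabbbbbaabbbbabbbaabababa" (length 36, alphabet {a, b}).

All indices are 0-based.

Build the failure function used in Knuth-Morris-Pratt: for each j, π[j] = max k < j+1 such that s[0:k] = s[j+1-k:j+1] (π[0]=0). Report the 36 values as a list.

[0, 1, 0, 0, 1, 0, 0, 1, 2, 2, 3, 1, 2, 3, 4, 0, 0, 0, 1, 2, 3, 4, 0, 0, 1, 0, 0, 0, 1, 2, 3, 1, 0, 1, 0, 1]

π[0] = 0
j=1 s[j]='a': π[1]=1 (border 'a')
j=2 s[j]='b': k: 1→0; π[2]=0 (border '')
j=3 s[j]='b': π[3]=0 (border '')
j=4 s[j]='a': π[4]=1 (border 'a')
j=5 s[j]='b': k: 1→0; π[5]=0 (border '')
j=6 s[j]='b': π[6]=0 (border '')
j=7 s[j]='a': π[7]=1 (border 'a')
j=8 s[j]='a': π[8]=2 (border 'aa')
j=9 s[j]='a': k: 2→1; π[9]=2 (border 'aa')
j=10 s[j]='b': π[10]=3 (border 'aab')
j=11 s[j]='a': k: 3→0; π[11]=1 (border 'a')
j=12 s[j]='a': π[12]=2 (border 'aa')
j=13 s[j]='b': π[13]=3 (border 'aab')
j=14 s[j]='b': π[14]=4 (border 'aabb')
j=15 s[j]='b': k: 4→0; π[15]=0 (border '')
j=16 s[j]='b': π[16]=0 (border '')
j=17 s[j]='b': π[17]=0 (border '')
j=18 s[j]='a': π[18]=1 (border 'a')
j=19 s[j]='a': π[19]=2 (border 'aa')
j=20 s[j]='b': π[20]=3 (border 'aab')
j=21 s[j]='b': π[21]=4 (border 'aabb')
j=22 s[j]='b': k: 4→0; π[22]=0 (border '')
j=23 s[j]='b': π[23]=0 (border '')
j=24 s[j]='a': π[24]=1 (border 'a')
j=25 s[j]='b': k: 1→0; π[25]=0 (border '')
j=26 s[j]='b': π[26]=0 (border '')
j=27 s[j]='b': π[27]=0 (border '')
j=28 s[j]='a': π[28]=1 (border 'a')
j=29 s[j]='a': π[29]=2 (border 'aa')
j=30 s[j]='b': π[30]=3 (border 'aab')
j=31 s[j]='a': k: 3→0; π[31]=1 (border 'a')
j=32 s[j]='b': k: 1→0; π[32]=0 (border '')
j=33 s[j]='a': π[33]=1 (border 'a')
j=34 s[j]='b': k: 1→0; π[34]=0 (border '')
j=35 s[j]='a': π[35]=1 (border 'a')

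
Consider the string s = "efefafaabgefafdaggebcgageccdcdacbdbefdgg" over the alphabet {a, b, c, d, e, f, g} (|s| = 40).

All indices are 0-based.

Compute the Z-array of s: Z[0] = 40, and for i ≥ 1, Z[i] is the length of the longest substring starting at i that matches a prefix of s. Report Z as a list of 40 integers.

Z[0]=40
i=1: fresh scan; Z[1]=0
i=2: fresh scan; Z[2]=2 grow→box=[2,4)
i=3: min(r-i=1, Z[1]=0)=0; Z[3]=0
i=4: fresh scan; Z[4]=0
i=5: fresh scan; Z[5]=0
i=6: fresh scan; Z[6]=0
i=7: fresh scan; Z[7]=0
i=8: fresh scan; Z[8]=0
i=9: fresh scan; Z[9]=0
i=10: fresh scan; Z[10]=2 grow→box=[10,12)
i=11: min(r-i=1, Z[1]=0)=0; Z[11]=0
i=12: fresh scan; Z[12]=0
i=13: fresh scan; Z[13]=0
i=14: fresh scan; Z[14]=0
i=15: fresh scan; Z[15]=0
i=16: fresh scan; Z[16]=0
i=17: fresh scan; Z[17]=0
i=18: fresh scan; Z[18]=1 grow→box=[18,19)
i=19: fresh scan; Z[19]=0
i=20: fresh scan; Z[20]=0
i=21: fresh scan; Z[21]=0
i=22: fresh scan; Z[22]=0
i=23: fresh scan; Z[23]=0
i=24: fresh scan; Z[24]=1 grow→box=[24,25)
i=25: fresh scan; Z[25]=0
i=26: fresh scan; Z[26]=0
i=27: fresh scan; Z[27]=0
i=28: fresh scan; Z[28]=0
i=29: fresh scan; Z[29]=0
i=30: fresh scan; Z[30]=0
i=31: fresh scan; Z[31]=0
i=32: fresh scan; Z[32]=0
i=33: fresh scan; Z[33]=0
i=34: fresh scan; Z[34]=0
i=35: fresh scan; Z[35]=2 grow→box=[35,37)
i=36: min(r-i=1, Z[1]=0)=0; Z[36]=0
i=37: fresh scan; Z[37]=0
i=38: fresh scan; Z[38]=0
i=39: fresh scan; Z[39]=0

[40, 0, 2, 0, 0, 0, 0, 0, 0, 0, 2, 0, 0, 0, 0, 0, 0, 0, 1, 0, 0, 0, 0, 0, 1, 0, 0, 0, 0, 0, 0, 0, 0, 0, 0, 2, 0, 0, 0, 0]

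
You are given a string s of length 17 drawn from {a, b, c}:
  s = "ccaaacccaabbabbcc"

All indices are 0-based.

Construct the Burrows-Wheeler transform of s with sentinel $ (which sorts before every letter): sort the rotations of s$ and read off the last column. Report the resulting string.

cccaababaabcccb$ca

rank  rotation            last
    0  $ccaaacccaabbabbcc  c
    1  aaacccaabbabbcc$cc  c
    2  aabbabbcc$ccaaaccc  c
    3  aacccaabbabbcc$cca  a
    4  abbabbcc$ccaaaccca  a
    5  abbcc$ccaaacccaabb  b
    6  acccaabbabbcc$ccaa  a
    7  babbcc$ccaaacccaab  b
    8  bbabbcc$ccaaacccaa  a
    9  bbcc$ccaaacccaabba  a
   10  bcc$ccaaacccaabbab  b
   11  c$ccaaacccaabbabbc  c
   12  caaacccaabbabbcc$c  c
   13  caabbabbcc$ccaaacc  c
   14  cc$ccaaacccaabbabb  b
   15  ccaaacccaabbabbcc$  $
   16  ccaabbabbcc$ccaaac  c
   17  cccaabbabbcc$ccaaa  a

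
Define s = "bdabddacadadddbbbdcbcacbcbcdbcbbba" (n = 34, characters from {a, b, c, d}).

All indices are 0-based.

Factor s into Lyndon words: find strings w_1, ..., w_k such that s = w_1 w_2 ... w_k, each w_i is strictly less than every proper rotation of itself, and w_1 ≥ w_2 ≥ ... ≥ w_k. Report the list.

emit factor 1: 'bd' (i=0, period=2)
emit factor 2: 'abddacadadddbbbdcbcacbcbcdbcbbb' (i=2, period=31)
emit factor 3: 'a' (i=33, period=1)

["bd", "abddacadadddbbbdcbcacbcbcdbcbbb", "a"]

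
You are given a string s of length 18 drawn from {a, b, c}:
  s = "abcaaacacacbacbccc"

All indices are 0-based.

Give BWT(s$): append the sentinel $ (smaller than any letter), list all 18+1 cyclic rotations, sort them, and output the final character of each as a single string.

rank  rotation             last
    0  $abcaaacacacbacbccc  c
    1  aaacacacbacbccc$abc  c
    2  aacacacbacbccc$abca  a
    3  abcaaacacacbacbccc$  $
    4  acacacbacbccc$abcaa  a
    5  acacbacbccc$abcaaac  c
    6  acbacbccc$abcaaacac  c
    7  acbccc$abcaaacacacb  b
    8  bacbccc$abcaaacacac  c
    9  bcaaacacacbacbccc$a  a
   10  bccc$abcaaacacacbac  c
   11  c$abcaaacacacbacbcc  c
   12  caaacacacbacbccc$ab  b
   13  cacacbacbccc$abcaaa  a
   14  cacbacbccc$abcaaaca  a
   15  cbacbccc$abcaaacaca  a
   16  cbccc$abcaaacacacba  a
   17  cc$abcaaacacacbacbc  c
   18  ccc$abcaaacacacbacb  b

cca$accbcaccbaaaacb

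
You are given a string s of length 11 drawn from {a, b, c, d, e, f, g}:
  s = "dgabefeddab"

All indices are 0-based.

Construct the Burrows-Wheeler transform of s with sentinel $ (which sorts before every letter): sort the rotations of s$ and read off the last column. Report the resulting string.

rank  rotation      last
    0  $dgabefeddab  b
    1  ab$dgabefedd  d
    2  abefeddab$dg  g
    3  b$dgabefedda  a
    4  befeddab$dga  a
    5  dab$dgabefed  d
    6  ddab$dgabefe  e
    7  dgabefeddab$  $
    8  eddab$dgabef  f
    9  efeddab$dgab  b
   10  feddab$dgabe  e
   11  gabefeddab$d  d

bdgaade$fbed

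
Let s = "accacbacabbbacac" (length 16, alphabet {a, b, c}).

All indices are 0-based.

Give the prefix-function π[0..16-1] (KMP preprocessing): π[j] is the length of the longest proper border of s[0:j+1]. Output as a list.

[0, 0, 0, 1, 2, 0, 1, 2, 1, 0, 0, 0, 1, 2, 1, 2]

π[0] = 0
j=1 s[j]='c': π[1]=0 (border '')
j=2 s[j]='c': π[2]=0 (border '')
j=3 s[j]='a': π[3]=1 (border 'a')
j=4 s[j]='c': π[4]=2 (border 'ac')
j=5 s[j]='b': k: 2→0; π[5]=0 (border '')
j=6 s[j]='a': π[6]=1 (border 'a')
j=7 s[j]='c': π[7]=2 (border 'ac')
j=8 s[j]='a': k: 2→0; π[8]=1 (border 'a')
j=9 s[j]='b': k: 1→0; π[9]=0 (border '')
j=10 s[j]='b': π[10]=0 (border '')
j=11 s[j]='b': π[11]=0 (border '')
j=12 s[j]='a': π[12]=1 (border 'a')
j=13 s[j]='c': π[13]=2 (border 'ac')
j=14 s[j]='a': k: 2→0; π[14]=1 (border 'a')
j=15 s[j]='c': π[15]=2 (border 'ac')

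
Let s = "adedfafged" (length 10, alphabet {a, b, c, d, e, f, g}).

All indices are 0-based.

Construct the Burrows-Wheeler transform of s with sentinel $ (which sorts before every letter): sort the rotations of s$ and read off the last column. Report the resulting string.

d$feaegddaf

rank  rotation     last
    0  $adedfafged  d
    1  adedfafged$  $
    2  afged$adedf  f
    3  d$adedfafge  e
    4  dedfafged$a  a
    5  dfafged$ade  e
    6  ed$adedfafg  g
    7  edfafged$ad  d
    8  fafged$aded  d
    9  fged$adedfa  a
   10  ged$adedfaf  f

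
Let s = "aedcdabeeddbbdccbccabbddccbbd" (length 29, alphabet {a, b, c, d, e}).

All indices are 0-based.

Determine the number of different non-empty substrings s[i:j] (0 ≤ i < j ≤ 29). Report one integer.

rank | idx | suffix
   0 |  19 | abbddccbbd
   1 |   5 | abeeddbbdccbccabbddccbbd
   2 |   0 | aedcdabeeddbbdccbccabbddccbbd
   3 |  26 | bbd
   4 |  11 | bbdccbccabbddccbbd
   5 |  20 | bbddccbbd
   6 |  16 | bccabbddccbbd
   7 |  27 | bd
   8 |  12 | bdccbccabbddccbbd
   9 |  21 | bddccbbd
  10 |   6 | beeddbbdccbccabbddccbbd
  11 |  18 | cabbddccbbd
  12 |  25 | cbbd
  13 |  15 | cbccabbddccbbd
  14 |  17 | ccabbddccbbd
  15 |  24 | ccbbd
  16 |  14 | ccbccabbddccbbd
  17 |   3 | cdabeeddbbdccbccabbddccbbd
  18 |  28 | d
  19 |   4 | dabeeddbbdccbccabbddccbbd
  20 |  10 | dbbdccbccabbddccbbd
  21 |  23 | dccbbd
  22 |  13 | dccbccabbddccbbd
  23 |   2 | dcdabeeddbbdccbccabbddccbbd
  24 |   9 | ddbbdccbccabbddccbbd
  25 |  22 | ddccbbd
  26 |   1 | edcdabeeddbbdccbccabbddccbbd
  27 |   8 | eddbbdccbccabbddccbbd
  28 |   7 | eeddbbdccbccabbddccbbd

SA = [19, 5, 0, 26, 11, 20, 16, 27, 12, 21, 6, 18, 25, 15, 17, 24, 14, 3, 28, 4, 10, 23, 13, 2, 9, 22, 1, 8, 7]
i: (SA[i-1],SA[i]) lcp shared
  1: (19,5) 2 'ab'
  2: (5,0) 1 'a'
  3: (0,26) 0 ''
  4: (26,11) 3 'bbd'
  5: (11,20) 3 'bbd'
  6: (20,16) 1 'b'
  7: (16,27) 1 'b'
  8: (27,12) 2 'bd'
  9: (12,21) 2 'bd'
  10: (21,6) 1 'b'
  11: (6,18) 0 ''
  12: (18,25) 1 'c'
  13: (25,15) 2 'cb'
  14: (15,17) 1 'c'
  15: (17,24) 2 'cc'
  16: (24,14) 3 'ccb'
  17: (14,3) 1 'c'
  18: (3,28) 0 ''
  19: (28,4) 1 'd'
  20: (4,10) 1 'd'
  21: (10,23) 1 'd'
  22: (23,13) 4 'dccb'
  23: (13,2) 2 'dc'
  24: (2,9) 1 'd'
  25: (9,22) 2 'dd'
  26: (22,1) 0 ''
  27: (1,8) 2 'ed'
  28: (8,7) 1 'e'

n(n+1)/2 = 29·30/2 = 435
Σ LCP = 0 + 2 + 1 + 0 + 3 + 3 + 1 + 1 + 2 + 2 + 1 + 0 + 1 + 2 + 1 + 2 + 3 + 1 + 0 + 1 + 1 + 1 + 4 + 2 + 1 + 2 + 0 + 2 + 1 = 41
distinct = 435 − 41 = 394

394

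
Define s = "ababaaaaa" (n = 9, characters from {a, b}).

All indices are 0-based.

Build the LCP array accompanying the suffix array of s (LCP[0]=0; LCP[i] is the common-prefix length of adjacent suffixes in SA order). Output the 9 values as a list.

[0, 1, 2, 3, 4, 1, 3, 0, 2]

sorted suffixes:
  #0 SA[0]=8  'a'
  #1 SA[1]=7  'aa'
  #2 SA[2]=6  'aaa'
  #3 SA[3]=5  'aaaa'
  #4 SA[4]=4  'aaaaa'
  #5 SA[5]=2  'abaaaaa'
  #6 SA[6]=0  'ababaaaaa'
  #7 SA[7]=3  'baaaaa'
  #8 SA[8]=1  'babaaaaa'

SA = [8, 7, 6, 5, 4, 2, 0, 3, 1]
rank  pair      lcp
   1  s[8:],s[7:]  1  'a'
   2  s[7:],s[6:]  2  'aa'
   3  s[6:],s[5:]  3  'aaa'
   4  s[5:],s[4:]  4  'aaaa'
   5  s[4:],s[2:]  1  'a'
   6  s[2:],s[0:]  3  'aba'
   7  s[0:],s[3:]  0  ''
   8  s[3:],s[1:]  2  'ba'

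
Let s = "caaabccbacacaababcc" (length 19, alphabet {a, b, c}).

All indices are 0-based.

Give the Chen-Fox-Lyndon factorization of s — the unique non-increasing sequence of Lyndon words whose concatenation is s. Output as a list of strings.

["c", "aaabccbacacaababcc"]

emit factor 1: 'c' (i=0, period=1)
emit factor 2: 'aaabccbacacaababcc' (i=1, period=18)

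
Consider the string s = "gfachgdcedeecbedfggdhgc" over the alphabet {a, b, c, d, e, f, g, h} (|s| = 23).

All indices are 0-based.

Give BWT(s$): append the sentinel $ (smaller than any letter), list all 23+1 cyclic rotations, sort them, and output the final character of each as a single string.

rank  rotation                  last
    0  $gfachgdcedeecbedfggdhgc  c
    1  achgdcedeecbedfggdhgc$gf  f
    2  bedfggdhgc$gfachgdcedeec  c
    3  c$gfachgdcedeecbedfggdhg  g
    4  cbedfggdhgc$gfachgdcedee  e
    5  cedeecbedfggdhgc$gfachgd  d
    6  chgdcedeecbedfggdhgc$gfa  a
    7  dcedeecbedfggdhgc$gfachg  g
    8  deecbedfggdhgc$gfachgdce  e
    9  dfggdhgc$gfachgdcedeecbe  e
   10  dhgc$gfachgdcedeecbedfgg  g
   11  ecbedfggdhgc$gfachgdcede  e
   12  edeecbedfggdhgc$gfachgdc  c
   13  edfggdhgc$gfachgdcedeecb  b
   14  eecbedfggdhgc$gfachgdced  d
   15  fachgdcedeecbedfggdhgc$g  g
   16  fggdhgc$gfachgdcedeecbed  d
   17  gc$gfachgdcedeecbedfggdh  h
   18  gdcedeecbedfggdhgc$gfach  h
   19  gdhgc$gfachgdcedeecbedfg  g
   20  gfachgdcedeecbedfggdhgc$  $
   21  ggdhgc$gfachgdcedeecbedf  f
   22  hgc$gfachgdcedeecbedfggd  d
   23  hgdcedeecbedfggdhgc$gfac  c

cfcgedageegecbdgdhhg$fdc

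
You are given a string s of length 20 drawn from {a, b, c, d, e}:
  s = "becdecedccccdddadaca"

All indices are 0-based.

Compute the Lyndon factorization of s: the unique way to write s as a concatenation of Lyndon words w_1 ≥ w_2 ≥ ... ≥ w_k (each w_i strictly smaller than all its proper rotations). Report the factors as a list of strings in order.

["becdecedccccddd", "ad", "ac", "a"]

emit factor 1: 'becdecedccccddd' (i=0, period=15)
emit factor 2: 'ad' (i=15, period=2)
emit factor 3: 'ac' (i=17, period=2)
emit factor 4: 'a' (i=19, period=1)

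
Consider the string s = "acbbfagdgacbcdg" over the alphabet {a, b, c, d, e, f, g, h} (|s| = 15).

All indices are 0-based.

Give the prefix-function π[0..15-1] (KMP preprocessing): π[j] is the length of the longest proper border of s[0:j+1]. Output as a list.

[0, 0, 0, 0, 0, 1, 0, 0, 0, 1, 2, 3, 0, 0, 0]

π[0] = 0
j=1 s[j]='c': π[1]=0 (border '')
j=2 s[j]='b': π[2]=0 (border '')
j=3 s[j]='b': π[3]=0 (border '')
j=4 s[j]='f': π[4]=0 (border '')
j=5 s[j]='a': π[5]=1 (border 'a')
j=6 s[j]='g': k: 1→0; π[6]=0 (border '')
j=7 s[j]='d': π[7]=0 (border '')
j=8 s[j]='g': π[8]=0 (border '')
j=9 s[j]='a': π[9]=1 (border 'a')
j=10 s[j]='c': π[10]=2 (border 'ac')
j=11 s[j]='b': π[11]=3 (border 'acb')
j=12 s[j]='c': k: 3→0; π[12]=0 (border '')
j=13 s[j]='d': π[13]=0 (border '')
j=14 s[j]='g': π[14]=0 (border '')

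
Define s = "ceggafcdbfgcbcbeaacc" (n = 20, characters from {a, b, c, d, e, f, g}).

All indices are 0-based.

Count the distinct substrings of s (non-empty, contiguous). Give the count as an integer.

sorted suffixes:
  #0 SA[0]=16  'aacc'
  #1 SA[1]=17  'acc'
  #2 SA[2]=4  'afcdbfgcbcbeaacc'
  #3 SA[3]=12  'bcbeaacc'
  #4 SA[4]=14  'beaacc'
  #5 SA[5]=8  'bfgcbcbeaacc'
  #6 SA[6]=19  'c'
  #7 SA[7]=11  'cbcbeaacc'
  #8 SA[8]=13  'cbeaacc'
  #9 SA[9]=18  'cc'
  #10 SA[10]=6  'cdbfgcbcbeaacc'
  #11 SA[11]=0  'ceggafcdbfgcbcbeaacc'
  #12 SA[12]=7  'dbfgcbcbeaacc'
  #13 SA[13]=15  'eaacc'
  #14 SA[14]=1  'eggafcdbfgcbcbeaacc'
  #15 SA[15]=5  'fcdbfgcbcbeaacc'
  #16 SA[16]=9  'fgcbcbeaacc'
  #17 SA[17]=3  'gafcdbfgcbcbeaacc'
  #18 SA[18]=10  'gcbcbeaacc'
  #19 SA[19]=2  'ggafcdbfgcbcbeaacc'

SA = [16, 17, 4, 12, 14, 8, 19, 11, 13, 18, 6, 0, 7, 15, 1, 5, 9, 3, 10, 2]
rank  pair      lcp
   1  s[16:],s[17:]  1  'a'
   2  s[17:],s[4:]  1  'a'
   3  s[4:],s[12:]  0  ''
   4  s[12:],s[14:]  1  'b'
   5  s[14:],s[8:]  1  'b'
   6  s[8:],s[19:]  0  ''
   7  s[19:],s[11:]  1  'c'
   8  s[11:],s[13:]  2  'cb'
   9  s[13:],s[18:]  1  'c'
  10  s[18:],s[6:]  1  'c'
  11  s[6:],s[0:]  1  'c'
  12  s[0:],s[7:]  0  ''
  13  s[7:],s[15:]  0  ''
  14  s[15:],s[1:]  1  'e'
  15  s[1:],s[5:]  0  ''
  16  s[5:],s[9:]  1  'f'
  17  s[9:],s[3:]  0  ''
  18  s[3:],s[10:]  1  'g'
  19  s[10:],s[2:]  1  'g'

n(n+1)/2 = 20·21/2 = 210
Σ LCP = 0 + 1 + 1 + 0 + 1 + 1 + 0 + 1 + 2 + 1 + 1 + 1 + 0 + 0 + 1 + 0 + 1 + 0 + 1 + 1 = 14
distinct = 210 − 14 = 196

196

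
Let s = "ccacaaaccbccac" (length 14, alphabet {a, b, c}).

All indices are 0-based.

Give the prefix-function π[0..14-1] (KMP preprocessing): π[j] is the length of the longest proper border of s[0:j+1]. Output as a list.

[0, 1, 0, 1, 0, 0, 0, 1, 2, 0, 1, 2, 3, 4]

π[0] = 0
j=1 s[j]='c': π[1]=1 (border 'c')
j=2 s[j]='a': k: 1→0; π[2]=0 (border '')
j=3 s[j]='c': π[3]=1 (border 'c')
j=4 s[j]='a': k: 1→0; π[4]=0 (border '')
j=5 s[j]='a': π[5]=0 (border '')
j=6 s[j]='a': π[6]=0 (border '')
j=7 s[j]='c': π[7]=1 (border 'c')
j=8 s[j]='c': π[8]=2 (border 'cc')
j=9 s[j]='b': k: 2→1→0; π[9]=0 (border '')
j=10 s[j]='c': π[10]=1 (border 'c')
j=11 s[j]='c': π[11]=2 (border 'cc')
j=12 s[j]='a': π[12]=3 (border 'cca')
j=13 s[j]='c': π[13]=4 (border 'ccac')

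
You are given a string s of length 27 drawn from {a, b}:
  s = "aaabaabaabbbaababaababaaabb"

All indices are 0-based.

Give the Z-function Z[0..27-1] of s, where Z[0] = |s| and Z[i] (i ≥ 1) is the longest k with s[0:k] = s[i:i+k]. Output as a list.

Z[0]=27
i=1: i≥r, start 0; Z[1]=2 grow→box=[1,3)
i=2: min(r-i=1, Z[1]=2)=1; Z[2]=1
i=3: i≥r, start 0; Z[3]=0
i=4: i≥r, start 0; Z[4]=2 grow→box=[4,6)
i=5: min(r-i=1, Z[1]=2)=1; Z[5]=1
i=6: i≥r, start 0; Z[6]=0
i=7: i≥r, start 0; Z[7]=2 grow→box=[7,9)
i=8: min(r-i=1, Z[1]=2)=1; Z[8]=1
i=9: i≥r, start 0; Z[9]=0
i=10: i≥r, start 0; Z[10]=0
i=11: i≥r, start 0; Z[11]=0
i=12: i≥r, start 0; Z[12]=2 grow→box=[12,14)
i=13: min(r-i=1, Z[1]=2)=1; Z[13]=1
i=14: i≥r, start 0; Z[14]=0
i=15: i≥r, start 0; Z[15]=1 grow→box=[15,16)
i=16: i≥r, start 0; Z[16]=0
i=17: i≥r, start 0; Z[17]=2 grow→box=[17,19)
i=18: min(r-i=1, Z[1]=2)=1; Z[18]=1
i=19: i≥r, start 0; Z[19]=0
i=20: i≥r, start 0; Z[20]=1 grow→box=[20,21)
i=21: i≥r, start 0; Z[21]=0
i=22: i≥r, start 0; Z[22]=4 grow→box=[22,26)
i=23: min(r-i=3, Z[1]=2)=2; Z[23]=2
i=24: min(r-i=2, Z[2]=1)=1; Z[24]=1
i=25: min(r-i=1, Z[3]=0)=0; Z[25]=0
i=26: i≥r, start 0; Z[26]=0

[27, 2, 1, 0, 2, 1, 0, 2, 1, 0, 0, 0, 2, 1, 0, 1, 0, 2, 1, 0, 1, 0, 4, 2, 1, 0, 0]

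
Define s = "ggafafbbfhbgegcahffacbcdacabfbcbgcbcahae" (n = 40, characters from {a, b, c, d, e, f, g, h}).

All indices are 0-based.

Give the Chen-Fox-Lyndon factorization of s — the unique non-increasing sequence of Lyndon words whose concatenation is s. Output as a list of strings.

["g", "g", "afafbbfhbgegcahff", "acbcd", "ac", "abfbcbgcbcahae"]

emit factor 1: 'g' (i=0, period=1)
emit factor 2: 'g' (i=1, period=1)
emit factor 3: 'afafbbfhbgegcahff' (i=2, period=17)
emit factor 4: 'acbcd' (i=19, period=5)
emit factor 5: 'ac' (i=24, period=2)
emit factor 6: 'abfbcbgcbcahae' (i=26, period=14)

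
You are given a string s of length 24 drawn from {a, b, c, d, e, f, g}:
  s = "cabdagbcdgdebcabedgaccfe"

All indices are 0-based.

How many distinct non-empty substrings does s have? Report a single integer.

278

rank | idx | suffix
   0 |   1 | abdagbcdgdebcabedgaccfe
   1 |  14 | abedgaccfe
   2 |  19 | accfe
   3 |   4 | agbcdgdebcabedgaccfe
   4 |  12 | bcabedgaccfe
   5 |   6 | bcdgdebcabedgaccfe
   6 |   2 | bdagbcdgdebcabedgaccfe
   7 |  15 | bedgaccfe
   8 |   0 | cabdagbcdgdebcabedgaccfe
   9 |  13 | cabedgaccfe
  10 |  20 | ccfe
  11 |   7 | cdgdebcabedgaccfe
  12 |  21 | cfe
  13 |   3 | dagbcdgdebcabedgaccfe
  14 |  10 | debcabedgaccfe
  15 |  17 | dgaccfe
  16 |   8 | dgdebcabedgaccfe
  17 |  23 | e
  18 |  11 | ebcabedgaccfe
  19 |  16 | edgaccfe
  20 |  22 | fe
  21 |  18 | gaccfe
  22 |   5 | gbcdgdebcabedgaccfe
  23 |   9 | gdebcabedgaccfe

SA = [1, 14, 19, 4, 12, 6, 2, 15, 0, 13, 20, 7, 21, 3, 10, 17, 8, 23, 11, 16, 22, 18, 5, 9]
i: (SA[i-1],SA[i]) lcp shared
  1: (1,14) 2 'ab'
  2: (14,19) 1 'a'
  3: (19,4) 1 'a'
  4: (4,12) 0 ''
  5: (12,6) 2 'bc'
  6: (6,2) 1 'b'
  7: (2,15) 1 'b'
  8: (15,0) 0 ''
  9: (0,13) 3 'cab'
  10: (13,20) 1 'c'
  11: (20,7) 1 'c'
  12: (7,21) 1 'c'
  13: (21,3) 0 ''
  14: (3,10) 1 'd'
  15: (10,17) 1 'd'
  16: (17,8) 2 'dg'
  17: (8,23) 0 ''
  18: (23,11) 1 'e'
  19: (11,16) 1 'e'
  20: (16,22) 0 ''
  21: (22,18) 0 ''
  22: (18,5) 1 'g'
  23: (5,9) 1 'g'

n(n+1)/2 = 24·25/2 = 300
Σ LCP = 0 + 2 + 1 + 1 + 0 + 2 + 1 + 1 + 0 + 3 + 1 + 1 + 1 + 0 + 1 + 1 + 2 + 0 + 1 + 1 + 0 + 0 + 1 + 1 = 22
distinct = 300 − 22 = 278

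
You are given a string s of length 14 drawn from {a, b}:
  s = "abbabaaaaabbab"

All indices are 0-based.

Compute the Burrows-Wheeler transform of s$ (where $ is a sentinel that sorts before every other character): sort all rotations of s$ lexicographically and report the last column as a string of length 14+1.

bbaaabba$aabbaa

rank  rotation         last
    0  $abbabaaaaabbab  b
    1  aaaaabbab$abbab  b
    2  aaaabbab$abbaba  a
    3  aaabbab$abbabaa  a
    4  aabbab$abbabaaa  a
    5  ab$abbabaaaaabb  b
    6  abaaaaabbab$abb  b
    7  abbab$abbabaaaa  a
    8  abbabaaaaabbab$  $
    9  b$abbabaaaaabba  a
   10  baaaaabbab$abba  a
   11  bab$abbabaaaaab  b
   12  babaaaaabbab$ab  b
   13  bbab$abbabaaaaa  a
   14  bbabaaaaabbab$a  a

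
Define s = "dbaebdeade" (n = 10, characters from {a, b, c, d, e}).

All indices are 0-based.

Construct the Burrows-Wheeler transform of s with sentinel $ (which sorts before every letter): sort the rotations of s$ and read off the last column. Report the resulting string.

rank  rotation     last
    0  $dbaebdeade  e
    1  ade$dbaebde  e
    2  aebdeade$db  b
    3  baebdeade$d  d
    4  bdeade$dbae  e
    5  dbaebdeade$  $
    6  de$dbaebdea  a
    7  deade$dbaeb  b
    8  e$dbaebdead  d
    9  eade$dbaebd  d
   10  ebdeade$dba  a

eebde$abdda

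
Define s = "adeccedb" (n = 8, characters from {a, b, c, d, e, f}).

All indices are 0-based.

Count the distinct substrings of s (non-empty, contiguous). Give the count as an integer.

sorted suffixes:
  #0 SA[0]=0  'adeccedb'
  #1 SA[1]=7  'b'
  #2 SA[2]=3  'ccedb'
  #3 SA[3]=4  'cedb'
  #4 SA[4]=6  'db'
  #5 SA[5]=1  'deccedb'
  #6 SA[6]=2  'eccedb'
  #7 SA[7]=5  'edb'

SA = [0, 7, 3, 4, 6, 1, 2, 5]
rank  pair      lcp
   1  s[0:],s[7:]  0  ''
   2  s[7:],s[3:]  0  ''
   3  s[3:],s[4:]  1  'c'
   4  s[4:],s[6:]  0  ''
   5  s[6:],s[1:]  1  'd'
   6  s[1:],s[2:]  0  ''
   7  s[2:],s[5:]  1  'e'

n(n+1)/2 = 8·9/2 = 36
Σ LCP = 0 + 0 + 0 + 1 + 0 + 1 + 0 + 1 = 3
distinct = 36 − 3 = 33

33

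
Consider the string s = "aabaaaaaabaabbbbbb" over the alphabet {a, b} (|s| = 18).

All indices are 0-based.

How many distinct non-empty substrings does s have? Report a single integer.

rank→(start, suffix):
  0 → (3, 'aaaaaabaabbbbbb')
  1 → (4, 'aaaaabaabbbbbb')
  2 → (5, 'aaaabaabbbbbb')
  3 → (6, 'aaabaabbbbbb')
  4 → (0, 'aabaaaaaabaabbbbbb')
  5 → (7, 'aabaabbbbbb')
  6 → (10, 'aabbbbbb')
  7 → (1, 'abaaaaaabaabbbbbb')
  8 → (8, 'abaabbbbbb')
  9 → (11, 'abbbbbb')
  10 → (17, 'b')
  11 → (2, 'baaaaaabaabbbbbb')
  12 → (9, 'baabbbbbb')
  13 → (16, 'bb')
  14 → (15, 'bbb')
  15 → (14, 'bbbb')
  16 → (13, 'bbbbb')
  17 → (12, 'bbbbbb')

SA = [3, 4, 5, 6, 0, 7, 10, 1, 8, 11, 17, 2, 9, 16, 15, 14, 13, 12]
[i] adj suffixes → lcp
  [1] 3/4 → 5 ('aaaaa')
  [2] 4/5 → 4 ('aaaa')
  [3] 5/6 → 3 ('aaa')
  [4] 6/0 → 2 ('aa')
  [5] 0/7 → 5 ('aabaa')
  [6] 7/10 → 3 ('aab')
  [7] 10/1 → 1 ('a')
  [8] 1/8 → 4 ('abaa')
  [9] 8/11 → 2 ('ab')
  [10] 11/17 → 0 ('')
  [11] 17/2 → 1 ('b')
  [12] 2/9 → 3 ('baa')
  [13] 9/16 → 1 ('b')
  [14] 16/15 → 2 ('bb')
  [15] 15/14 → 3 ('bbb')
  [16] 14/13 → 4 ('bbbb')
  [17] 13/12 → 5 ('bbbbb')

n(n+1)/2 = 18·19/2 = 171
Σ LCP = 0 + 5 + 4 + 3 + 2 + 5 + 3 + 1 + 4 + 2 + 0 + 1 + 3 + 1 + 2 + 3 + 4 + 5 = 48
distinct = 171 − 48 = 123

123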